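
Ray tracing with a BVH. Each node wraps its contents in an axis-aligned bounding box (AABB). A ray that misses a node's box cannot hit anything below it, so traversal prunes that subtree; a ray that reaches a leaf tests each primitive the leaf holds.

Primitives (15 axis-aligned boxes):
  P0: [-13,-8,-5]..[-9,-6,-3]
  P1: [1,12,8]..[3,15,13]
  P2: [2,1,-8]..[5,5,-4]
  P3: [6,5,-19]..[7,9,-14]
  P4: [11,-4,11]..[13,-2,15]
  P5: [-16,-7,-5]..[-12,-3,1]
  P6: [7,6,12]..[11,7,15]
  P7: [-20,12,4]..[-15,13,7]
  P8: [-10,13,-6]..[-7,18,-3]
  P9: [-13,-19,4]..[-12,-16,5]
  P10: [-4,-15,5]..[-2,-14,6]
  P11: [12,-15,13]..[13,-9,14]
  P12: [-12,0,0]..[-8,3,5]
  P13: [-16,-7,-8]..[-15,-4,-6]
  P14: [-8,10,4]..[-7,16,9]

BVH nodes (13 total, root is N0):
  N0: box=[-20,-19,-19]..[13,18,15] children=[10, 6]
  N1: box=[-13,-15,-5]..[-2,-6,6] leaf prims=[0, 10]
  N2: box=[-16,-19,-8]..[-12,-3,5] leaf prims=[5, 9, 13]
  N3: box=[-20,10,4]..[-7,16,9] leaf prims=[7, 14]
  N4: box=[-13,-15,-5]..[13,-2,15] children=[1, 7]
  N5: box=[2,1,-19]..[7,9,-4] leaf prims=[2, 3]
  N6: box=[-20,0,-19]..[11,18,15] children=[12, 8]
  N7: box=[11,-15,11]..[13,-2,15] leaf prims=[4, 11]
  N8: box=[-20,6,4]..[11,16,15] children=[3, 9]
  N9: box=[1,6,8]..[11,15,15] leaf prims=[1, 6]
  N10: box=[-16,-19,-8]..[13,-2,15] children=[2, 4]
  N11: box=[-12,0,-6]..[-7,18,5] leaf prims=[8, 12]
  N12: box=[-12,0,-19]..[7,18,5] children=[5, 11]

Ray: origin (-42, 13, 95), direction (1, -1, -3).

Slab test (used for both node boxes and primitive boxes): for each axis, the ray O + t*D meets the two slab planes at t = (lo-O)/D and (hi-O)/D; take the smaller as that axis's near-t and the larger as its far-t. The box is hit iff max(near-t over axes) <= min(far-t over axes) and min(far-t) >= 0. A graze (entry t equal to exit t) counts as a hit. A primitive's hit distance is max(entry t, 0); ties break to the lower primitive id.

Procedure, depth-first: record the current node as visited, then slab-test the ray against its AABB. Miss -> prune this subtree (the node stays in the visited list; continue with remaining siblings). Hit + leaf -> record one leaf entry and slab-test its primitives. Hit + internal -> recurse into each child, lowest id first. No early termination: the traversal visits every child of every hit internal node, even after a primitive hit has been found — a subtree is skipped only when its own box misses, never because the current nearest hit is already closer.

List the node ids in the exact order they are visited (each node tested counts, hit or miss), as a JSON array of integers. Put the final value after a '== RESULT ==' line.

Traverse from the root:
N0 x:[22,55] y:[-5,32] z:[80/3,38] -> hit [80/3,32], descend [6, 10]
  N6 x:[22,53] y:[-5,13] z:[80/3,38] -> miss, prune
  N10 x:[26,55] y:[15,32] z:[80/3,103/3] -> hit [80/3,32], descend [2, 4]
    N2 x:[26,30] y:[16,32] z:[30,103/3] -> hit [30,30] leaf, test {P5(miss), P9@t=30, P13(miss)}
    N4 x:[29,55] y:[15,28] z:[80/3,100/3] -> miss, prune

5 AABB tests over nodes [0, 6, 10, 2, 4]; 1 leaf entered; closest P9.

== RESULT ==
[0, 6, 10, 2, 4]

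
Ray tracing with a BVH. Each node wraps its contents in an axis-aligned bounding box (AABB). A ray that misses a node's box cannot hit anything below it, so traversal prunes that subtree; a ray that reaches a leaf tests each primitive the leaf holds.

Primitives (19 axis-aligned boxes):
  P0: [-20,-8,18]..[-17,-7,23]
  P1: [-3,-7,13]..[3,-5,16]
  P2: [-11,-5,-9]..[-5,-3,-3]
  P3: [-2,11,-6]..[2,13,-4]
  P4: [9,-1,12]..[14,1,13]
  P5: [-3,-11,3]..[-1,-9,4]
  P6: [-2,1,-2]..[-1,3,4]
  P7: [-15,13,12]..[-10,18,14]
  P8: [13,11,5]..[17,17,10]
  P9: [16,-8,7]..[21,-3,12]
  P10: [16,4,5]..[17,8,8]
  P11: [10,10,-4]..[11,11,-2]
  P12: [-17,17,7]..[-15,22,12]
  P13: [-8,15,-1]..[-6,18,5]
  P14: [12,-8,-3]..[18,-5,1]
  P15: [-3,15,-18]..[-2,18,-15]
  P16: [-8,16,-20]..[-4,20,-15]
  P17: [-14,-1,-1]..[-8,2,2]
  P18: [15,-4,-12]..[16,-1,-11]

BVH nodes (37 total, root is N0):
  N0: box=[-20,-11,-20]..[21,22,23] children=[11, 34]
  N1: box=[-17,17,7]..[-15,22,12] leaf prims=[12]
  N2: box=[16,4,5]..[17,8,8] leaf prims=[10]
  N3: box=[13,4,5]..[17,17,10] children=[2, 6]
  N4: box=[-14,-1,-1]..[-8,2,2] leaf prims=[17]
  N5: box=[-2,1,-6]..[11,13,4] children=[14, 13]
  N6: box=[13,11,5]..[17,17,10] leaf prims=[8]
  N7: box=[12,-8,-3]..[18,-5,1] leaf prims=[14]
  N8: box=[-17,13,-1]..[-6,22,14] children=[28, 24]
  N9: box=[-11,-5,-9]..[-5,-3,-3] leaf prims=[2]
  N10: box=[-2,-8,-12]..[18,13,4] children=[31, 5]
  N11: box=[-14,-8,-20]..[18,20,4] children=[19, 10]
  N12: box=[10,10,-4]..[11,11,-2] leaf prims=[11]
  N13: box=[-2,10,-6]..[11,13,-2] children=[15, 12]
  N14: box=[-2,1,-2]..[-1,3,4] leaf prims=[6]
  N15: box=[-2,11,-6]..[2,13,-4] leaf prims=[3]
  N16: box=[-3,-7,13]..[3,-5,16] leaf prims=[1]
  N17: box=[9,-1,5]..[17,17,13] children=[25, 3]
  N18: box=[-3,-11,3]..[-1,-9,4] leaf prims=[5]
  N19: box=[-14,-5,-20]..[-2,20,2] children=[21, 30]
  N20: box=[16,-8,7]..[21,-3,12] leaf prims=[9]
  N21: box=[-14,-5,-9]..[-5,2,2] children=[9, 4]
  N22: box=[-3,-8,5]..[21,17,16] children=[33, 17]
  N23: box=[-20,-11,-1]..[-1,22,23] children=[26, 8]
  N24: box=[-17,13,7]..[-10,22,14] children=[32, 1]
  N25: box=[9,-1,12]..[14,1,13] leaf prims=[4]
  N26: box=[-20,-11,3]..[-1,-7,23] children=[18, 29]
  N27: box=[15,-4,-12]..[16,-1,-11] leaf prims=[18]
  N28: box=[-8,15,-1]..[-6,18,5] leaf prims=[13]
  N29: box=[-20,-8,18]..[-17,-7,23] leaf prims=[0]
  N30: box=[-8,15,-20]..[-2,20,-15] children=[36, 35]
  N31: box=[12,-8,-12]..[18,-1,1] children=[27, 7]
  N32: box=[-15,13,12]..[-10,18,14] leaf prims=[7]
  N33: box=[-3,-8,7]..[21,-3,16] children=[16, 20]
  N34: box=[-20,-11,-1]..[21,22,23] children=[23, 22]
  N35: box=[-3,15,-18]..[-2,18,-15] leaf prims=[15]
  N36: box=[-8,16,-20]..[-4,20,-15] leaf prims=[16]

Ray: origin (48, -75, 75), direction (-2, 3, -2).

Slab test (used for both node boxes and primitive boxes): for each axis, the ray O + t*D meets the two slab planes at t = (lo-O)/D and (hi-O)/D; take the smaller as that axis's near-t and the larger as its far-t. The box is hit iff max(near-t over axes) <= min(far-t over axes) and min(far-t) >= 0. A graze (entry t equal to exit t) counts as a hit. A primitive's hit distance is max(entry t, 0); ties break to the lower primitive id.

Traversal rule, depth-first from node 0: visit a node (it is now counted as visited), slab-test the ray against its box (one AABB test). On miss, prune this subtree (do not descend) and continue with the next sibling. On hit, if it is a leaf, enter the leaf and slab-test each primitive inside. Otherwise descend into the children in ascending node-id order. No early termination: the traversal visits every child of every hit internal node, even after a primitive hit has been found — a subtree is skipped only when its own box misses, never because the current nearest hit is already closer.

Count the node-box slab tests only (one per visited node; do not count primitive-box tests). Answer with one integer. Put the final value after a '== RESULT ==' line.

Traverse from the root:
N0 x:[27/2,34] y:[64/3,97/3] z:[26,95/2] -> hit [26,97/3], descend [11, 34]
  N11 x:[15,31] y:[67/3,95/3] z:[71/2,95/2] -> miss, prune
  N34 x:[27/2,34] y:[64/3,97/3] z:[26,38] -> hit [26,97/3], descend [22, 23]
    N22 x:[27/2,51/2] y:[67/3,92/3] z:[59/2,35] -> miss, prune
    N23 x:[49/2,34] y:[64/3,97/3] z:[26,38] -> hit [26,97/3], descend [8, 26]
      N8 x:[27,65/2] y:[88/3,97/3] z:[61/2,38] -> hit [61/2,97/3], descend [24, 28]
        N24 x:[29,65/2] y:[88/3,97/3] z:[61/2,34] -> hit [61/2,97/3], descend [1, 32]
          N1 x:[63/2,65/2] y:[92/3,97/3] z:[63/2,34] -> hit [63/2,97/3] leaf, test {P12@t=63/2}
          N32 x:[29,63/2] y:[88/3,31] z:[61/2,63/2] -> hit [61/2,31] leaf, test {P7@t=61/2}
        N28 x:[27,28] y:[30,31] z:[35,38] -> miss, prune
      N26 x:[49/2,34] y:[64/3,68/3] z:[26,36] -> miss, prune

11 AABB tests over nodes [0, 11, 34, 22, 23, 8, 24, 1, 32, 28, 26]; 2 leaves entered; closest P7.

== RESULT ==
11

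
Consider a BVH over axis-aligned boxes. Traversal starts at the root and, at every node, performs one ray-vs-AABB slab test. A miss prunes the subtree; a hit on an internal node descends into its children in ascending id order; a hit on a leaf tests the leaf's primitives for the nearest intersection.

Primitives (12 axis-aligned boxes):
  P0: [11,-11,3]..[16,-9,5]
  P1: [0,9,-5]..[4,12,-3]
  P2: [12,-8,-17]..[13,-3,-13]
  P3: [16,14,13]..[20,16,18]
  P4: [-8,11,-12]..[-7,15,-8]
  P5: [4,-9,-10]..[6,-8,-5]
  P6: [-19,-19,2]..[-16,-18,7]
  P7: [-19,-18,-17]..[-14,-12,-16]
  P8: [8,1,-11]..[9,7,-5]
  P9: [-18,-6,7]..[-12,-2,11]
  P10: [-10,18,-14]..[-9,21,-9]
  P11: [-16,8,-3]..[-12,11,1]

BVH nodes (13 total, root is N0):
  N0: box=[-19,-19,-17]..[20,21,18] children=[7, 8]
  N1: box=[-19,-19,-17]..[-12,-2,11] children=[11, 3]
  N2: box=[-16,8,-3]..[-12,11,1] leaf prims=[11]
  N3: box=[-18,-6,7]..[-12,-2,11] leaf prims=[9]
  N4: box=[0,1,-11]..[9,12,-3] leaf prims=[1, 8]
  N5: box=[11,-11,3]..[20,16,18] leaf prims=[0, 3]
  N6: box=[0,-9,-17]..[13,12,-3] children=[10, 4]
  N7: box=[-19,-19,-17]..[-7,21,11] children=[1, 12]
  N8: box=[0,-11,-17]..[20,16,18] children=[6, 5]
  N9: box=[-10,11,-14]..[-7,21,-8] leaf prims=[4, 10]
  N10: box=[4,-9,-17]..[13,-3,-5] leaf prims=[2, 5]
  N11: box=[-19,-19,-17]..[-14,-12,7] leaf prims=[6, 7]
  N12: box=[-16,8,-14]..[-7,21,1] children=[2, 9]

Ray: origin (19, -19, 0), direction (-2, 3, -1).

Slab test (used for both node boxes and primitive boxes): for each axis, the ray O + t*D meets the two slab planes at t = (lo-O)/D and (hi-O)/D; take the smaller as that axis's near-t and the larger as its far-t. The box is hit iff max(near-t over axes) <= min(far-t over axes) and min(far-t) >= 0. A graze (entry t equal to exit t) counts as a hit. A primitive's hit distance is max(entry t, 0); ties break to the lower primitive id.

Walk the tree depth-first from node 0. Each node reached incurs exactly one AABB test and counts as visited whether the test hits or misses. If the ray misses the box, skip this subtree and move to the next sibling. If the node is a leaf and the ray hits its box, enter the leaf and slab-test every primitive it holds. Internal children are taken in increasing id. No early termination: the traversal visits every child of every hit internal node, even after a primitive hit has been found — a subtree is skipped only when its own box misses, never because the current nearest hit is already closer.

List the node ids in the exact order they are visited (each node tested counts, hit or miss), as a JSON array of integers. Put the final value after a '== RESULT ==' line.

Traverse from the root:
N0 x:[-1/2,19] y:[0,40/3] z:[-18,17] -> hit [0,40/3], descend [7, 8]
  N7 x:[13,19] y:[0,40/3] z:[-11,17] -> hit [13,40/3], descend [1, 12]
    N1 x:[31/2,19] y:[0,17/3] z:[-11,17] -> miss, prune
    N12 x:[13,35/2] y:[9,40/3] z:[-1,14] -> hit [13,40/3], descend [2, 9]
      N2 x:[31/2,35/2] y:[9,10] z:[-1,3] -> miss, prune
      N9 x:[13,29/2] y:[10,40/3] z:[8,14] -> hit [13,40/3] leaf, test {P4(miss), P10(miss)}
  N8 x:[-1/2,19/2] y:[8/3,35/3] z:[-18,17] -> hit [8/3,19/2], descend [5, 6]
    N5 x:[-1/2,4] y:[8/3,35/3] z:[-18,-3] -> miss, prune
    N6 x:[3,19/2] y:[10/3,31/3] z:[3,17] -> hit [10/3,19/2], descend [4, 10]
      N4 x:[5,19/2] y:[20/3,31/3] z:[3,11] -> hit [20/3,19/2] leaf, test {P1(miss), P8(miss)}
      N10 x:[3,15/2] y:[10/3,16/3] z:[5,17] -> hit [5,16/3] leaf, test {P2(miss), P5(miss)}

Summary -> nodes [0, 7, 1, 12, 2, 9, 8, 5, 6, 4, 10]; box-tests=11; leaf-entries=3; first=miss

== RESULT ==
[0, 7, 1, 12, 2, 9, 8, 5, 6, 4, 10]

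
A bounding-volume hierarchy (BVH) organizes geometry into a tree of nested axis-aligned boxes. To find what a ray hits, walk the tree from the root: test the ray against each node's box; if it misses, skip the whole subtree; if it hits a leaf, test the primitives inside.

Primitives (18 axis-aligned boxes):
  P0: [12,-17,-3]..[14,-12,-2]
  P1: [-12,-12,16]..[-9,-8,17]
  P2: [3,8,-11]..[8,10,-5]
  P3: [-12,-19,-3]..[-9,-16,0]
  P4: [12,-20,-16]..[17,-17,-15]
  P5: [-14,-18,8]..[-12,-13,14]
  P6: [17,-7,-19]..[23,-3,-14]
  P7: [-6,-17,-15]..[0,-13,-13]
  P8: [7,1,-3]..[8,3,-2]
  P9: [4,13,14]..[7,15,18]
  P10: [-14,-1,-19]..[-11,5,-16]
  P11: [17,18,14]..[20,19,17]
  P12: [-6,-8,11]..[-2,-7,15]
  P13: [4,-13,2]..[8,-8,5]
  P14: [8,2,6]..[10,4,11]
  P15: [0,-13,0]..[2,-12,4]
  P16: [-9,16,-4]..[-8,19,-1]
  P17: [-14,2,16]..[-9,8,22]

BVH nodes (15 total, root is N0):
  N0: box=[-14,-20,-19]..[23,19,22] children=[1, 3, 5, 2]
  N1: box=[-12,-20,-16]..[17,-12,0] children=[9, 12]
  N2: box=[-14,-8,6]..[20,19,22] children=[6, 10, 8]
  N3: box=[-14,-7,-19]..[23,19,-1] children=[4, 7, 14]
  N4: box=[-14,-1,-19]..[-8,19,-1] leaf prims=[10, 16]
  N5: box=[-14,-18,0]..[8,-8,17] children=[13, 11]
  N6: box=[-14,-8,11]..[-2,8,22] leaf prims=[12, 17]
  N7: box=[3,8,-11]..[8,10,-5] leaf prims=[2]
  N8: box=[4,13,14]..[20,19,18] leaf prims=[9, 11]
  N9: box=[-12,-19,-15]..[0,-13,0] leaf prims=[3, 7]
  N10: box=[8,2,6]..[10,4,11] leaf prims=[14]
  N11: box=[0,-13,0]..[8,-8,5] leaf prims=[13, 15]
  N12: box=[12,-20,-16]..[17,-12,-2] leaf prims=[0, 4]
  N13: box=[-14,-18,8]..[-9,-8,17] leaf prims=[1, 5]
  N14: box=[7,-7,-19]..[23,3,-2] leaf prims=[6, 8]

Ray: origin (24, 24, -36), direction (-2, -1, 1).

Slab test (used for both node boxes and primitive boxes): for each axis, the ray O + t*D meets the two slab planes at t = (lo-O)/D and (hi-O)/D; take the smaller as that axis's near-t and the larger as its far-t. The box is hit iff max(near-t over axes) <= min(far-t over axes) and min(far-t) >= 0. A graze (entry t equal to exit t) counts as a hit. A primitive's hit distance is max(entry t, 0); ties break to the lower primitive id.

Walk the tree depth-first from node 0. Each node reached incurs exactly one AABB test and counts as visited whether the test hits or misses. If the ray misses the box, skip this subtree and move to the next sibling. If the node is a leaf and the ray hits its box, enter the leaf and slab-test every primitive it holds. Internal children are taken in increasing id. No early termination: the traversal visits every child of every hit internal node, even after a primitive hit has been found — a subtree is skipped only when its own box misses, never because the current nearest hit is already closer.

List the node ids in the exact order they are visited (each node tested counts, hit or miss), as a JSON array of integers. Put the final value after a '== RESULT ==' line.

Trace the traversal:
N0 x:[1/2,19] y:[5,44] z:[17,58] -> hit [17,19], descend [1, 2, 3, 5]
  N1 x:[7/2,18] y:[36,44] z:[20,36] -> miss, prune
  N2 x:[2,19] y:[5,32] z:[42,58] -> miss, prune
  N3 x:[1/2,19] y:[5,31] z:[17,35] -> hit [17,19], descend [4, 7, 14]
    N4 x:[16,19] y:[5,25] z:[17,35] -> hit [17,19] leaf, test {P10@t=19, P16(miss)}
    N7 x:[8,21/2] y:[14,16] z:[25,31] -> miss, prune
    N14 x:[1/2,17/2] y:[21,31] z:[17,34] -> miss, prune
  N5 x:[8,19] y:[32,42] z:[36,53] -> miss, prune

Visited [0, 1, 2, 3, 4, 7, 14, 5]. Tests: 8 box, 1 leaf. Nearest: P10.

== RESULT ==
[0, 1, 2, 3, 4, 7, 14, 5]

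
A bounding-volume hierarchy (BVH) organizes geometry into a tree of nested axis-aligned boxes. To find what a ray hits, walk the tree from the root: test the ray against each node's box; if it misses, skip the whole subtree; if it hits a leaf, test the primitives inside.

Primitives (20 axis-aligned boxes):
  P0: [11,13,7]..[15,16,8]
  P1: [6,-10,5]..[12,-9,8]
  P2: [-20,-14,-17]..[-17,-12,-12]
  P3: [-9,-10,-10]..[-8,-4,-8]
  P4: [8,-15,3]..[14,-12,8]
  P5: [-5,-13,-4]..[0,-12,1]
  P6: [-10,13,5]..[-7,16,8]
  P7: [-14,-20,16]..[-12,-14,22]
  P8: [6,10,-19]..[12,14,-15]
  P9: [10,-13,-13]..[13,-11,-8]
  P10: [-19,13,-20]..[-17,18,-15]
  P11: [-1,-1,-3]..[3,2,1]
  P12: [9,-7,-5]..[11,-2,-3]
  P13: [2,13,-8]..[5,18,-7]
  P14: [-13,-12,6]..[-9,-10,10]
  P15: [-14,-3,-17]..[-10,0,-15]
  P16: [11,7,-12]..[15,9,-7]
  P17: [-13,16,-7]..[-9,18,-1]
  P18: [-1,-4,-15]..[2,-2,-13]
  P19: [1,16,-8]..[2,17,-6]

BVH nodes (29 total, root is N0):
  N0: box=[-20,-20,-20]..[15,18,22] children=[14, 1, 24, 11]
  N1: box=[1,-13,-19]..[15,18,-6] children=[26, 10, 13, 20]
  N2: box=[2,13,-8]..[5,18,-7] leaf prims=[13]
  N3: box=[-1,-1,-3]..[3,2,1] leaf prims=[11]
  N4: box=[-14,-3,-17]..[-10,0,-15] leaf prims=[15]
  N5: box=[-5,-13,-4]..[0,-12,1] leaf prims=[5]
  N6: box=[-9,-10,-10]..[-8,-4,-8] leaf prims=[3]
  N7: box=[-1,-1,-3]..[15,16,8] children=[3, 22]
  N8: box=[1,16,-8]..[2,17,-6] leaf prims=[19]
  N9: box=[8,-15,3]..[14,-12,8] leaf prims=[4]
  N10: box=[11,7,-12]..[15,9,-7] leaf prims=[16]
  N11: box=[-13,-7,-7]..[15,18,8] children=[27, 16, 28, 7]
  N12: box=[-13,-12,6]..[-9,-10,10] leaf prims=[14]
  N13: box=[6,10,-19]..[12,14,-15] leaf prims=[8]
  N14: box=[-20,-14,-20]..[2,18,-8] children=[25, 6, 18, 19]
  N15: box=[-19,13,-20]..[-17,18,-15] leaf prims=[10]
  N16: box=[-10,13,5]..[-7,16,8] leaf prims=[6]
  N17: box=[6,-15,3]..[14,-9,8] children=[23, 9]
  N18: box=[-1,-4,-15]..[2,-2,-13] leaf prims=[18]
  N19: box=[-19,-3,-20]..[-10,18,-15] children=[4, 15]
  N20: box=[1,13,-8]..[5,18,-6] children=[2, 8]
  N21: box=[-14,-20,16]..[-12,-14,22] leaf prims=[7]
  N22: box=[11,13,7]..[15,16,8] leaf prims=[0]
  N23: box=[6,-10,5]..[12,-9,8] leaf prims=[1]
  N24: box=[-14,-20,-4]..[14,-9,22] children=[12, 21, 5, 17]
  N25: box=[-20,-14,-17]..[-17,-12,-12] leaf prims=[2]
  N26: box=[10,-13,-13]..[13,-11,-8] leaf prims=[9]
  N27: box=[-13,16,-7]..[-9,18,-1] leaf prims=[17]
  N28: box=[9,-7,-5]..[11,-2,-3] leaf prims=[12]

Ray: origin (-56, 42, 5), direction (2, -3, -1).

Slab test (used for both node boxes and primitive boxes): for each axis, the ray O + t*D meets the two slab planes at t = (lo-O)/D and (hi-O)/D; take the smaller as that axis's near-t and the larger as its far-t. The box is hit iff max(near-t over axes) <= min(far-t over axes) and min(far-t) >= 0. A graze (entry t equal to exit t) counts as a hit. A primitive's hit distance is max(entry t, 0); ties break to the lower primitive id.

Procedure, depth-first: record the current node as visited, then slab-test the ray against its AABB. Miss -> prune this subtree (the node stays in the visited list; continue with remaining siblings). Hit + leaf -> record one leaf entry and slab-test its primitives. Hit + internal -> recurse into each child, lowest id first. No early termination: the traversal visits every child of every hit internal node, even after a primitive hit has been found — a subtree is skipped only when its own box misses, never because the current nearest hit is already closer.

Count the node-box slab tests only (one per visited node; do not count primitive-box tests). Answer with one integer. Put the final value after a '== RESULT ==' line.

Traverse from the root:
N0 x:[18,71/2] y:[8,62/3] z:[-17,25] -> hit [18,62/3], descend [1, 11, 14, 24]
  N1 x:[57/2,71/2] y:[8,55/3] z:[11,24] -> miss, prune
  N11 x:[43/2,71/2] y:[8,49/3] z:[-3,12] -> miss, prune
  N14 x:[18,29] y:[8,56/3] z:[13,25] -> hit [18,56/3], descend [6, 18, 19, 25]
    N6 x:[47/2,24] y:[46/3,52/3] z:[13,15] -> miss, prune
    N18 x:[55/2,29] y:[44/3,46/3] z:[18,20] -> miss, prune
    N19 x:[37/2,23] y:[8,15] z:[20,25] -> miss, prune
    N25 x:[18,39/2] y:[18,56/3] z:[17,22] -> hit [18,56/3] leaf, test {P2@t=18}
  N24 x:[21,35] y:[17,62/3] z:[-17,9] -> miss, prune

Visited [0, 1, 11, 14, 6, 18, 19, 25, 24]. Tests: 9 box, 1 leaf. Nearest: P2.

== RESULT ==
9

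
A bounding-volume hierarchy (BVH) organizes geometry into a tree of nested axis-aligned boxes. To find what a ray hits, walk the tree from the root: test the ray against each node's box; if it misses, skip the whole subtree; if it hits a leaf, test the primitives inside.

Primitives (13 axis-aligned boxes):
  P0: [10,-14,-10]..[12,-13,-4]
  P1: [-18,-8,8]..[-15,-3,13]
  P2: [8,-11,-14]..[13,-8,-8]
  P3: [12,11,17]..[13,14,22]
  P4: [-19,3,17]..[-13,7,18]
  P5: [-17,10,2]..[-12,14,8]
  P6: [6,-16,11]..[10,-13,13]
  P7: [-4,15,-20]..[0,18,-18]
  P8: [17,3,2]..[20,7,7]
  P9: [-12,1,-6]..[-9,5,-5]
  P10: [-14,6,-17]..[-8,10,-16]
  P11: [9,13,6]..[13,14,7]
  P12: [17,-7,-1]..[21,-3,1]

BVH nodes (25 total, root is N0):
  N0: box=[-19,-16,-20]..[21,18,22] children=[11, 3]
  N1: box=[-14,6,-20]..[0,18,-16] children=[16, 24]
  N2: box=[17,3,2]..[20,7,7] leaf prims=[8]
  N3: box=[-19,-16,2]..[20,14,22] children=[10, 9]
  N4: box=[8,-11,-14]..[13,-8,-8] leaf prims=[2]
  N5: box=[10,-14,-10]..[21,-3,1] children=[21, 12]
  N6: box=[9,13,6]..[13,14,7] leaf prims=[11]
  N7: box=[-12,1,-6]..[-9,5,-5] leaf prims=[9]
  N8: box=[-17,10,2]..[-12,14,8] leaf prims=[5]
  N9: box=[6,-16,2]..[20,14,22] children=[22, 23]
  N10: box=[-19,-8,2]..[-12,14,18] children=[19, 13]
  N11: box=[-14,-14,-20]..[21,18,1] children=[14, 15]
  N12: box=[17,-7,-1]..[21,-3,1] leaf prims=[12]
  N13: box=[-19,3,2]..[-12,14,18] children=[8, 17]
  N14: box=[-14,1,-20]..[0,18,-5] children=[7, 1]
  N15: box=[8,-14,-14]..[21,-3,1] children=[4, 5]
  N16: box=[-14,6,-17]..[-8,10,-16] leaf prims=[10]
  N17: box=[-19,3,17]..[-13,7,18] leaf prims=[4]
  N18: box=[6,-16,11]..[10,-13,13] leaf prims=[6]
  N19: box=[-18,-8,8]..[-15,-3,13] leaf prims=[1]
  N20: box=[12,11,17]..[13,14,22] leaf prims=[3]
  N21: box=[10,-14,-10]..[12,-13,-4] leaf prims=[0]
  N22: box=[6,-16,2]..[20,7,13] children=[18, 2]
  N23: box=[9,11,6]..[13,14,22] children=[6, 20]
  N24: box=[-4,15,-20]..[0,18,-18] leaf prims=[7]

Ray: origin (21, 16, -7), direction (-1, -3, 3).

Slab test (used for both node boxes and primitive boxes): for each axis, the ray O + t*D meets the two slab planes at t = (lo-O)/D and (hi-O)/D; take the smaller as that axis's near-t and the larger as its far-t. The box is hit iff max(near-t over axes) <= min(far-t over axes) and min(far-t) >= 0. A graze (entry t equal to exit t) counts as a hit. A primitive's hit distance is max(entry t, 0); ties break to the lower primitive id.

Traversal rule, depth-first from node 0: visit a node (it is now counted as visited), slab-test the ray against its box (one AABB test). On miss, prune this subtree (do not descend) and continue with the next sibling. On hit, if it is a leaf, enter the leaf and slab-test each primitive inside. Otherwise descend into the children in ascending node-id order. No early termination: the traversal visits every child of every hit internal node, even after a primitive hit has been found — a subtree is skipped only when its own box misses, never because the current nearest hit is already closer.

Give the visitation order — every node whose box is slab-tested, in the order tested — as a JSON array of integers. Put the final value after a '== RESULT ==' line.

Walk:
N0 x:[0,40] y:[-2/3,32/3] z:[-13/3,29/3] -> hit [0,29/3], descend [3, 11]
  N3 x:[1,40] y:[2/3,32/3] z:[3,29/3] -> hit [3,29/3], descend [9, 10]
    N9 x:[1,15] y:[2/3,32/3] z:[3,29/3] -> hit [3,29/3], descend [22, 23]
      N22 x:[1,15] y:[3,32/3] z:[3,20/3] -> hit [3,20/3], descend [2, 18]
        N2 x:[1,4] y:[3,13/3] z:[3,14/3] -> hit [3,4] leaf, test {P8@t=3}
        N18 x:[11,15] y:[29/3,32/3] z:[6,20/3] -> miss, prune
      N23 x:[8,12] y:[2/3,5/3] z:[13/3,29/3] -> miss, prune
    N10 x:[33,40] y:[2/3,8] z:[3,25/3] -> miss, prune
  N11 x:[0,35] y:[-2/3,10] z:[-13/3,8/3] -> hit [0,8/3], descend [14, 15]
    N14 x:[21,35] y:[-2/3,5] z:[-13/3,2/3] -> miss, prune
    N15 x:[0,13] y:[19/3,10] z:[-7/3,8/3] -> miss, prune

Summary -> nodes [0, 3, 9, 22, 2, 18, 23, 10, 11, 14, 15]; box-tests=11; leaf-entries=1; first=P8

== RESULT ==
[0, 3, 9, 22, 2, 18, 23, 10, 11, 14, 15]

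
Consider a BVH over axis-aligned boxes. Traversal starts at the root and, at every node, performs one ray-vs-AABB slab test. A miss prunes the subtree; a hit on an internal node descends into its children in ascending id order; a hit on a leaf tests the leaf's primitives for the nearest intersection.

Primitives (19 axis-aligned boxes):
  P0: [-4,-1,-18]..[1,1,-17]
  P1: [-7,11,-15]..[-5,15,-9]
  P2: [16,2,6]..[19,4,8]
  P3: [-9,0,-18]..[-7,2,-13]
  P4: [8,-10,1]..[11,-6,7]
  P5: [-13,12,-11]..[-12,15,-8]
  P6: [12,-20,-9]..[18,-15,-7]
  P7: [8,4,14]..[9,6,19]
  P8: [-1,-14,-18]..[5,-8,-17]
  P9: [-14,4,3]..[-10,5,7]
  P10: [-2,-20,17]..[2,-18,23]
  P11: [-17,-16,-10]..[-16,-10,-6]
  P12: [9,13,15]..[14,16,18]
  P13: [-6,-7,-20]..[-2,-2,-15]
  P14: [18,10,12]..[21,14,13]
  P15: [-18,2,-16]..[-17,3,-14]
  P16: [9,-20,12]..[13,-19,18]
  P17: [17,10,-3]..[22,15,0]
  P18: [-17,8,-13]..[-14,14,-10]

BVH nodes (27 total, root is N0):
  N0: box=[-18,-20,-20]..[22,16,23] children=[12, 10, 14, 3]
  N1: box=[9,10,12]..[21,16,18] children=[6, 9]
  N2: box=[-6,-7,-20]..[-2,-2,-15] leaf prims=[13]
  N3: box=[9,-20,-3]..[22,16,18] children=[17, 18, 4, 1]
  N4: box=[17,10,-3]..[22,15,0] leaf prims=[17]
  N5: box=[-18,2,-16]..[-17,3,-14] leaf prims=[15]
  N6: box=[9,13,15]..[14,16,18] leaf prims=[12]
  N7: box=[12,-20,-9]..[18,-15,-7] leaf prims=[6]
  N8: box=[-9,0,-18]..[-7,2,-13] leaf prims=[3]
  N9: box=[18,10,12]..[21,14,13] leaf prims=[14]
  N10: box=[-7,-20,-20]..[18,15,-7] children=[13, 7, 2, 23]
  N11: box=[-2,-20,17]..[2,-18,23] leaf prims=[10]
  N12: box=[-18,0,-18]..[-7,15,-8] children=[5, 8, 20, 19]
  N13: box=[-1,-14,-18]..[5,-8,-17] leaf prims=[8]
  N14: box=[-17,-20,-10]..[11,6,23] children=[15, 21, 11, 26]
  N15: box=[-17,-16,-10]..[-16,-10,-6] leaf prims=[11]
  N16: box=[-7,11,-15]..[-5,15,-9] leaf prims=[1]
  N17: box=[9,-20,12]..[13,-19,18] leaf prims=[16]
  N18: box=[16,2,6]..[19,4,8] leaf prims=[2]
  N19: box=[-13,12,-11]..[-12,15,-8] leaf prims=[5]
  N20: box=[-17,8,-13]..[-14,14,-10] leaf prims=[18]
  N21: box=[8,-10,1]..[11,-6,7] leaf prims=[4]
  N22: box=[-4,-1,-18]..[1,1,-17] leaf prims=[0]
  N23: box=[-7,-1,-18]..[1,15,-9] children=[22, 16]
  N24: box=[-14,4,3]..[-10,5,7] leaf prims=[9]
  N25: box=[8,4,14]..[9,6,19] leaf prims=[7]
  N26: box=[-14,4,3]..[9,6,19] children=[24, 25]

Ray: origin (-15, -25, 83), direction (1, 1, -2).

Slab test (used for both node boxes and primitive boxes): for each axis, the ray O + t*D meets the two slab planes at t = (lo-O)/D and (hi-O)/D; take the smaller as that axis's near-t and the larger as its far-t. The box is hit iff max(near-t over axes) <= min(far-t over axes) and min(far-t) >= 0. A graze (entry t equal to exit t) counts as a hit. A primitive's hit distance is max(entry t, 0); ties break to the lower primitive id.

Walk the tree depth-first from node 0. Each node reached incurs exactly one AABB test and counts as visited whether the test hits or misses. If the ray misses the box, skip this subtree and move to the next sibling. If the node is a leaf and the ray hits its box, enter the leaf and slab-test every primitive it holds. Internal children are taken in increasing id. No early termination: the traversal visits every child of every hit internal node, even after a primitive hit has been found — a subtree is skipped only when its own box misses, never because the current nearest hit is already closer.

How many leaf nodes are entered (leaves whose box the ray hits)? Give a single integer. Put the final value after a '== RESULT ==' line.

Traverse from the root:
N0 x:[-3,37] y:[5,41] z:[30,103/2] -> hit [30,37], descend [3, 10, 12, 14]
  N3 x:[24,37] y:[5,41] z:[65/2,43] -> hit [65/2,37], descend [1, 4, 17, 18]
    N1 x:[24,36] y:[35,41] z:[65/2,71/2] -> hit [35,71/2], descend [6, 9]
      N6 x:[24,29] y:[38,41] z:[65/2,34] -> miss, prune
      N9 x:[33,36] y:[35,39] z:[35,71/2] -> hit [35,71/2] leaf, test {P14@t=35}
    N4 x:[32,37] y:[35,40] z:[83/2,43] -> miss, prune
    N17 x:[24,28] y:[5,6] z:[65/2,71/2] -> miss, prune
    N18 x:[31,34] y:[27,29] z:[75/2,77/2] -> miss, prune
  N10 x:[8,33] y:[5,40] z:[45,103/2] -> miss, prune
  N12 x:[-3,8] y:[25,40] z:[91/2,101/2] -> miss, prune
  N14 x:[-2,26] y:[5,31] z:[30,93/2] -> miss, prune

11 AABB tests over nodes [0, 3, 1, 6, 9, 4, 17, 18, 10, 12, 14]; 1 leaf entered; closest P14.

== RESULT ==
1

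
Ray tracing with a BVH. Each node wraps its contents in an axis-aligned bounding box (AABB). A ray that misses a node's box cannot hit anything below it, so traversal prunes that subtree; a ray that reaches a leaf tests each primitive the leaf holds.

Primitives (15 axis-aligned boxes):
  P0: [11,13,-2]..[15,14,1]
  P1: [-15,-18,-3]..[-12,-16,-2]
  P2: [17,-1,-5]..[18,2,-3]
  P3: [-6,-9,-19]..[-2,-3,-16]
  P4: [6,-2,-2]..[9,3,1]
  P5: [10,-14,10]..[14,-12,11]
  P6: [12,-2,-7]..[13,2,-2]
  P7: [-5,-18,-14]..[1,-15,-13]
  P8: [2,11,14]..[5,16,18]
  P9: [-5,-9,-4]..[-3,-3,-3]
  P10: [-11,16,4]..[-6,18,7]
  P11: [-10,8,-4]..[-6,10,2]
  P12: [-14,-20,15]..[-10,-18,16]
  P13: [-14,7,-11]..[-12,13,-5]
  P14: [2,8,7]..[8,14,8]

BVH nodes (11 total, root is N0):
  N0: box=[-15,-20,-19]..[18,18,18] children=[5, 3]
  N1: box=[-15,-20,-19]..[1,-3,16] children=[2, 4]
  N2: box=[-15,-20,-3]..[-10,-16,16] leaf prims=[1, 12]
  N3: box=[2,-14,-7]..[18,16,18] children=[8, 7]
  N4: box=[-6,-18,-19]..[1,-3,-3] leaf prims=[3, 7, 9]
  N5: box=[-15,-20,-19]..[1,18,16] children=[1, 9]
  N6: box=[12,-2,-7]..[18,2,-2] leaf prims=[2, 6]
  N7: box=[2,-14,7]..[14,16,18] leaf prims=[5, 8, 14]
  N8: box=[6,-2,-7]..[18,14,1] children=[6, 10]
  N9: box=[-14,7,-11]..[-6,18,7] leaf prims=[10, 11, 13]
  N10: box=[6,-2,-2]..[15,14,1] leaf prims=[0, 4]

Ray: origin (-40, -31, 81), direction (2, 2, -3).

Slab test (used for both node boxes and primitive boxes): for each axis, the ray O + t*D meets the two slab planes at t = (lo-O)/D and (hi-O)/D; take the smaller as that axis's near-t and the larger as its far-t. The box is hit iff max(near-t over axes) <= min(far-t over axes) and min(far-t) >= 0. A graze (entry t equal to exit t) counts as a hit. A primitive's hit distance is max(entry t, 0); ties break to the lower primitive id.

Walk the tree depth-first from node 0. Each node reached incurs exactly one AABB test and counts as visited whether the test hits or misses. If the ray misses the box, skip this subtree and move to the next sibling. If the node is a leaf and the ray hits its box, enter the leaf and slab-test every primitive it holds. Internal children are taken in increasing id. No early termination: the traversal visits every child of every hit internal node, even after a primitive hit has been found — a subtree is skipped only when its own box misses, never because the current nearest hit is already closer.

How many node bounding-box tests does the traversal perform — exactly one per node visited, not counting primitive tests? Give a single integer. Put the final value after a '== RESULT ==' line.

Traverse from the root:
N0 x:[25/2,29] y:[11/2,49/2] z:[21,100/3] -> hit [21,49/2], descend [3, 5]
  N3 x:[21,29] y:[17/2,47/2] z:[21,88/3] -> hit [21,47/2], descend [7, 8]
    N7 x:[21,27] y:[17/2,47/2] z:[21,74/3] -> hit [21,47/2] leaf, test {P5(miss), P8@t=21, P14(miss)}
    N8 x:[23,29] y:[29/2,45/2] z:[80/3,88/3] -> miss, prune
  N5 x:[25/2,41/2] y:[11/2,49/2] z:[65/3,100/3] -> miss, prune

order=[0, 3, 7, 8, 5]  |boxes|=5  |leaves|=1  hit=P8

== RESULT ==
5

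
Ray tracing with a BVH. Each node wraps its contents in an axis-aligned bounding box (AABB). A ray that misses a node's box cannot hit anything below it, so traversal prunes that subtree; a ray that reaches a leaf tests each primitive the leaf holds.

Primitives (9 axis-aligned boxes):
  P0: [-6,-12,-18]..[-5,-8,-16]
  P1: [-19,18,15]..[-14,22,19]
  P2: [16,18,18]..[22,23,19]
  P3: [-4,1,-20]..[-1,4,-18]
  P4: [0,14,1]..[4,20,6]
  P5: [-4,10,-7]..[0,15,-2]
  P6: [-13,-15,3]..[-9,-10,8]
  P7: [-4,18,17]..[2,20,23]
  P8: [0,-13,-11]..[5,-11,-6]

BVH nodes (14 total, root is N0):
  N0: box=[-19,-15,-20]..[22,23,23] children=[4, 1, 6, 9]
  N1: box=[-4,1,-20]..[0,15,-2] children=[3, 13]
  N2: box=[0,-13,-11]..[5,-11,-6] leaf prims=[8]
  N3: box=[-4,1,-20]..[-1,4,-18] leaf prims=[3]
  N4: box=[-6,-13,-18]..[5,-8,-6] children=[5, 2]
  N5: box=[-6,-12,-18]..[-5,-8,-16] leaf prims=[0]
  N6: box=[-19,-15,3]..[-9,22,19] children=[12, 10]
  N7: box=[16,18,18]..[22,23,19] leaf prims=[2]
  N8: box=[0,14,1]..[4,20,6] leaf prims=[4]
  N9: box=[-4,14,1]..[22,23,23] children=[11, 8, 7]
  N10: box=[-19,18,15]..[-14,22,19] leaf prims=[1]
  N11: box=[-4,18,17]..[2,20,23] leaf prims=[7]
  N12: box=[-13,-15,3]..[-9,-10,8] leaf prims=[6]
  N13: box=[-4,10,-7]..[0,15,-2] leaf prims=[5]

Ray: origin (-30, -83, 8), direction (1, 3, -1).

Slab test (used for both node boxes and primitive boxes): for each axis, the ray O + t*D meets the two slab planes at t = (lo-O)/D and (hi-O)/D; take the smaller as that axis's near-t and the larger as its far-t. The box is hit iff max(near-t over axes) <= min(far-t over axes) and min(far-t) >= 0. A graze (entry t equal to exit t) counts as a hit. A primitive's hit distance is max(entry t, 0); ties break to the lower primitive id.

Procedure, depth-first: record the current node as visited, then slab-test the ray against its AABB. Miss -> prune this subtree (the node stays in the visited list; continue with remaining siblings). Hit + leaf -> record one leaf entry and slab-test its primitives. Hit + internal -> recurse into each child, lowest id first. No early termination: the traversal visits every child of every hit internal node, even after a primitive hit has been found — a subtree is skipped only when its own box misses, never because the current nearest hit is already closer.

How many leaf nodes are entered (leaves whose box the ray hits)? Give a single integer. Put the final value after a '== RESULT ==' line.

Trace the traversal:
N0 x:[11,52] y:[68/3,106/3] z:[-15,28] -> hit [68/3,28], descend [1, 4, 6, 9]
  N1 x:[26,30] y:[28,98/3] z:[10,28] -> hit [28,28], descend [3, 13]
    N3 x:[26,29] y:[28,29] z:[26,28] -> hit [28,28] leaf, test {P3@t=28}
    N13 x:[26,30] y:[31,98/3] z:[10,15] -> miss, prune
  N4 x:[24,35] y:[70/3,25] z:[14,26] -> hit [24,25], descend [2, 5]
    N2 x:[30,35] y:[70/3,24] z:[14,19] -> miss, prune
    N5 x:[24,25] y:[71/3,25] z:[24,26] -> hit [24,25] leaf, test {P0@t=24}
  N6 x:[11,21] y:[68/3,35] z:[-11,5] -> miss, prune
  N9 x:[26,52] y:[97/3,106/3] z:[-15,7] -> miss, prune

order=[0, 1, 3, 13, 4, 2, 5, 6, 9]  |boxes|=9  |leaves|=2  hit=P0

== RESULT ==
2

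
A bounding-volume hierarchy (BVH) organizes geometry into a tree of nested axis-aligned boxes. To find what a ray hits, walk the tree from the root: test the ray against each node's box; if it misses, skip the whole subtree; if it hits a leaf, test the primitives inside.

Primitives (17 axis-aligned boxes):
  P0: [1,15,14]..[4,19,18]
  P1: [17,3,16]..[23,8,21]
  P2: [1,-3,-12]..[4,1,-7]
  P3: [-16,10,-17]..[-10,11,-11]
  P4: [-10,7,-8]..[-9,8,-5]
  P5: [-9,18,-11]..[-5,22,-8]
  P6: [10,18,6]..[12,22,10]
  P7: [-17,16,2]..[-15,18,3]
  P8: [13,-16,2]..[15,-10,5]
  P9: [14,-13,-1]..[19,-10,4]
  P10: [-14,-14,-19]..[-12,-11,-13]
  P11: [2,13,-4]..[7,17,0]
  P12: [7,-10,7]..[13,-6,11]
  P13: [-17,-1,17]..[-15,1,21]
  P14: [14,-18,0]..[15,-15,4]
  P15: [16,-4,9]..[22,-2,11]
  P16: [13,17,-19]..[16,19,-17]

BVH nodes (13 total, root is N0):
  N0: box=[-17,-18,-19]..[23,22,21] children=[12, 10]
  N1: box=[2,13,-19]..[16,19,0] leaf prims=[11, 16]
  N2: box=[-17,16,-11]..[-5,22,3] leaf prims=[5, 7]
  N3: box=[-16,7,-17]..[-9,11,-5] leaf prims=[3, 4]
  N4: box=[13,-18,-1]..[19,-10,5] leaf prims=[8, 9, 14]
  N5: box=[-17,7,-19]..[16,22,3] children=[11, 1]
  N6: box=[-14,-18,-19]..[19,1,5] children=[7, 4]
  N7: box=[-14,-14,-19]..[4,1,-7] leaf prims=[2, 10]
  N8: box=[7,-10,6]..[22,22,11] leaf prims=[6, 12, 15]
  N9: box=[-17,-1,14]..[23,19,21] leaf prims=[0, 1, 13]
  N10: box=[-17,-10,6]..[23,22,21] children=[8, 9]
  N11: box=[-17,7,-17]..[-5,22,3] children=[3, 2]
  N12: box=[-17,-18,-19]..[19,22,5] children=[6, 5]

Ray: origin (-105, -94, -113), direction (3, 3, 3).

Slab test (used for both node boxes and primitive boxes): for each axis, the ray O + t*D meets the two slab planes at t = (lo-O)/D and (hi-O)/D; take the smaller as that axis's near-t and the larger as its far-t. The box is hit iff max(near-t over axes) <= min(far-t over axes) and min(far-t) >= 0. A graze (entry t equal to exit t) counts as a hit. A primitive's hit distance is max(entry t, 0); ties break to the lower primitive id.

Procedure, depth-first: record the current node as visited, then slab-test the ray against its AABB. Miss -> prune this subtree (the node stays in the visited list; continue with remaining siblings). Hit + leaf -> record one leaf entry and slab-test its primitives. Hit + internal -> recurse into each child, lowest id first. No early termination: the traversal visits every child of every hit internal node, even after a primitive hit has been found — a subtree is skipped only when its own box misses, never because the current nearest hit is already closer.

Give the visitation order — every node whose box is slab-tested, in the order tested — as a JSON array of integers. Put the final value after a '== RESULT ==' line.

Walk:
N0 x:[88/3,128/3] y:[76/3,116/3] z:[94/3,134/3] -> hit [94/3,116/3], descend [10, 12]
  N10 x:[88/3,128/3] y:[28,116/3] z:[119/3,134/3] -> miss, prune
  N12 x:[88/3,124/3] y:[76/3,116/3] z:[94/3,118/3] -> hit [94/3,116/3], descend [5, 6]
    N5 x:[88/3,121/3] y:[101/3,116/3] z:[94/3,116/3] -> hit [101/3,116/3], descend [1, 11]
      N1 x:[107/3,121/3] y:[107/3,113/3] z:[94/3,113/3] -> hit [107/3,113/3] leaf, test {P11@t=109/3, P16(miss)}
      N11 x:[88/3,100/3] y:[101/3,116/3] z:[32,116/3] -> miss, prune
    N6 x:[91/3,124/3] y:[76/3,95/3] z:[94/3,118/3] -> hit [94/3,95/3], descend [4, 7]
      N4 x:[118/3,124/3] y:[76/3,28] z:[112/3,118/3] -> miss, prune
      N7 x:[91/3,109/3] y:[80/3,95/3] z:[94/3,106/3] -> hit [94/3,95/3] leaf, test {P2(miss), P10(miss)}

9 AABB tests over nodes [0, 10, 12, 5, 1, 11, 6, 4, 7]; 2 leaves entered; closest P11.

== RESULT ==
[0, 10, 12, 5, 1, 11, 6, 4, 7]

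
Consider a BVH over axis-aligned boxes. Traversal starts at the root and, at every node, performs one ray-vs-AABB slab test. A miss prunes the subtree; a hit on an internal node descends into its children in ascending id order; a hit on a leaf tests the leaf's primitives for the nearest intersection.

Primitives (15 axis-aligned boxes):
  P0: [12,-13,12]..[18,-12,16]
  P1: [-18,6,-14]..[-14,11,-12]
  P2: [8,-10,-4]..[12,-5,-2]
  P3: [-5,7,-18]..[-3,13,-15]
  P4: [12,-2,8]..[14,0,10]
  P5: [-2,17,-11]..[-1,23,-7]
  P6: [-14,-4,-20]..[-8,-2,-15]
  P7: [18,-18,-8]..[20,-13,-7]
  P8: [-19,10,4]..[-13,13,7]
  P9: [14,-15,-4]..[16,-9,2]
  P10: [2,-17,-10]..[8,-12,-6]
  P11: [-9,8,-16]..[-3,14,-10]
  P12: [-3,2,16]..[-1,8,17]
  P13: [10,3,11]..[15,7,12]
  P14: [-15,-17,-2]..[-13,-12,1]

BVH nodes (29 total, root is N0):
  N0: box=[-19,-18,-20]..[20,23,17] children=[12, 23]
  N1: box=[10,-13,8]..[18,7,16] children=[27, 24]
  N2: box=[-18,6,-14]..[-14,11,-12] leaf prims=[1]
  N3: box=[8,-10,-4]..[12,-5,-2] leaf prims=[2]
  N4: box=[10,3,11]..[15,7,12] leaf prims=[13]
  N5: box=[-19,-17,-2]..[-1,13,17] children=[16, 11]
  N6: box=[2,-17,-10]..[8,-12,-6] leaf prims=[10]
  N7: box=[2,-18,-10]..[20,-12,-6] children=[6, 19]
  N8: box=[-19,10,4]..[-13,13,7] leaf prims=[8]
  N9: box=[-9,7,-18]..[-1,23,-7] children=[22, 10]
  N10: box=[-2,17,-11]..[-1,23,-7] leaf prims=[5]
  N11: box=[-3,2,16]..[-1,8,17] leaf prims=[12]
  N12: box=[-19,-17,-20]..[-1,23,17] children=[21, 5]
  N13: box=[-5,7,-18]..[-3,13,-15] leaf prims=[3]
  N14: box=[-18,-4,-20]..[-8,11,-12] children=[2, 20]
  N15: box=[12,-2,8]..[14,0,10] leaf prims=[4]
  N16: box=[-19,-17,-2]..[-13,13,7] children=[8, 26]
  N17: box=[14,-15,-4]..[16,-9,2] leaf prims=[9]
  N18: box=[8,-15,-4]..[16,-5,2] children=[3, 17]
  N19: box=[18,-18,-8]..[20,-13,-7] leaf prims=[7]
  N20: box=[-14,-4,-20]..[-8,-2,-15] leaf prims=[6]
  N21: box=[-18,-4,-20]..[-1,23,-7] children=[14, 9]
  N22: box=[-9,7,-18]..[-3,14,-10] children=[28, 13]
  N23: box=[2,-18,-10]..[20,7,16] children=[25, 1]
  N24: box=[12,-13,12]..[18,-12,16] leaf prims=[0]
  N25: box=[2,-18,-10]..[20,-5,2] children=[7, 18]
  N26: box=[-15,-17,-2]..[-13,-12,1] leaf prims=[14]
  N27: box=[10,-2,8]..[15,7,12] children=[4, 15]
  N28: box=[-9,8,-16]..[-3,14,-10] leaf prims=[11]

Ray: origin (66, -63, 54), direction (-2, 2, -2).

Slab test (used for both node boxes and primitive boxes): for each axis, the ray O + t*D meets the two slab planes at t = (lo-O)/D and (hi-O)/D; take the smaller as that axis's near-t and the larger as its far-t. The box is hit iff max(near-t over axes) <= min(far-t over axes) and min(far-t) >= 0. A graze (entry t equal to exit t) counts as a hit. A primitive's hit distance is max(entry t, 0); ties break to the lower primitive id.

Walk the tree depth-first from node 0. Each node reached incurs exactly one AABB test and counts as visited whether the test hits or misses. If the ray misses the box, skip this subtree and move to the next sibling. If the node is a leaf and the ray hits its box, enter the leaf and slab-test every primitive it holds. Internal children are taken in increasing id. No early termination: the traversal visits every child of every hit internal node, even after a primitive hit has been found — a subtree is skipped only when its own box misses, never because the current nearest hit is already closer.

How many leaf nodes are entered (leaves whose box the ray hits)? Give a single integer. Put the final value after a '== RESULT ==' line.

Traverse from the root:
N0 x:[23,85/2] y:[45/2,43] z:[37/2,37] -> hit [23,37], descend [12, 23]
  N12 x:[67/2,85/2] y:[23,43] z:[37/2,37] -> hit [67/2,37], descend [5, 21]
    N5 x:[67/2,85/2] y:[23,38] z:[37/2,28] -> miss, prune
    N21 x:[67/2,42] y:[59/2,43] z:[61/2,37] -> hit [67/2,37], descend [9, 14]
      N9 x:[67/2,75/2] y:[35,43] z:[61/2,36] -> hit [35,36], descend [10, 22]
        N10 x:[67/2,34] y:[40,43] z:[61/2,65/2] -> miss, prune
        N22 x:[69/2,75/2] y:[35,77/2] z:[32,36] -> hit [35,36], descend [13, 28]
          N13 x:[69/2,71/2] y:[35,38] z:[69/2,36] -> hit [35,71/2] leaf, test {P3@t=35}
          N28 x:[69/2,75/2] y:[71/2,77/2] z:[32,35] -> miss, prune
      N14 x:[37,42] y:[59/2,37] z:[33,37] -> hit [37,37], descend [2, 20]
        N2 x:[40,42] y:[69/2,37] z:[33,34] -> miss, prune
        N20 x:[37,40] y:[59/2,61/2] z:[69/2,37] -> miss, prune
  N23 x:[23,32] y:[45/2,35] z:[19,32] -> hit [23,32], descend [1, 25]
    N1 x:[24,28] y:[25,35] z:[19,23] -> miss, prune
    N25 x:[23,32] y:[45/2,29] z:[26,32] -> hit [26,29], descend [7, 18]
      N7 x:[23,32] y:[45/2,51/2] z:[30,32] -> miss, prune
      N18 x:[25,29] y:[24,29] z:[26,29] -> hit [26,29], descend [3, 17]
        N3 x:[27,29] y:[53/2,29] z:[28,29] -> hit [28,29] leaf, test {P2@t=28}
        N17 x:[25,26] y:[24,27] z:[26,29] -> hit [26,26] leaf, test {P9@t=26}

Summary -> nodes [0, 12, 5, 21, 9, 10, 22, 13, 28, 14, 2, 20, 23, 1, 25, 7, 18, 3, 17]; box-tests=19; leaf-entries=3; first=P9

== RESULT ==
3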